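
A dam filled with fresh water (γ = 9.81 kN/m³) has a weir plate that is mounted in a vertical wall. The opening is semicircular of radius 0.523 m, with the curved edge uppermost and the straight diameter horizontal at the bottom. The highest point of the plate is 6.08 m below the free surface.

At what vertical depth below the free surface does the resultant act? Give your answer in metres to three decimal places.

γ = 9.81 kN/m³.
The centroid lies 4r/(3π) = 0.221968 m above the diameter, so r − 4r/(3π) = 0.523 − 0.221968 = 0.301032 m below the topmost point, so the centroid depth is h_c = 6.08 + 0.301032 = 6.38103 m.
A = πr²/2 = π × 0.523²/2 = 0.429658 m².
Resultant F = γ·h_c·A = 9.81 × 6.38103 × 0.429658 = 26.8957 kN.
I_c = (π/8 − 8/(9π))·r⁴ = 0.109757 × 0.523⁴ = 0.00821181 m⁴.
Centre of pressure: y_p = y_c + I_c/(y_c·A) = 6.38103 + 0.00821181/(6.38103 × 0.429658) = 6.38103 + 0.0029952 = 6.38403 m along the plane.

h_p = 6.384 m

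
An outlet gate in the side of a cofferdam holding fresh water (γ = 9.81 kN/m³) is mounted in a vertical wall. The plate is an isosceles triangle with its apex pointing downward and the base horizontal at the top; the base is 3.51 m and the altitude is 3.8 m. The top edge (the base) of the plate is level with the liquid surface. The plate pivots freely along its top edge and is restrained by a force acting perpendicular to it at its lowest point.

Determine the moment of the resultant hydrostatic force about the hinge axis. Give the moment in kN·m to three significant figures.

M ≈ 157 kN·m

γ = 9.81 kN/m³.
With the apex down, the centroid sits h/3 = 3.8/3 = 1.26667 m below the base (the top edge), so the centroid depth is h_c = 1.26667 m.
A = ½ × 3.51 × 3.8 = 6.669 m².
Resultant F = γ·h_c·A = 9.81 × 1.26667 × 6.669 = 82.8692 kN.
I_c = b·h³/36 = 3.51 × 3.8³/36 = 5.35002 m⁴.
Centre of pressure: y_p = y_c + I_c/(y_c·A) = 1.26667 + 5.35002/(1.26667 × 6.669) = 1.26667 + 0.633332 = 1.9 m along the plane.
The resultant acts 1.26667 + 0.633332 = 1.9 m (along the plate) below the hinge at the top edge, so the moment about the hinge is M = F × 1.9 = 82.8692 × 1.9 = 157.451 kN·m.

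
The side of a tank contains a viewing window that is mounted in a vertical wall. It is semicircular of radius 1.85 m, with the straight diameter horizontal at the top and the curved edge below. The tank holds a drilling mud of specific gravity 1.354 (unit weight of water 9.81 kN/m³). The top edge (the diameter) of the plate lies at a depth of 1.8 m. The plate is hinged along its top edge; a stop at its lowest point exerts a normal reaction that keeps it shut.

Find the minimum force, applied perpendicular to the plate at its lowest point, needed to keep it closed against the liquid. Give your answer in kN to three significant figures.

P ≈ 87.6 kN

γ = 1.354 × 9.81 = 13.28274 kN/m³.
The centroid of a semicircle lies 4r/(3π) = 0.785164 m from the diameter, here below the top edge, so the centroid depth is h_c = 1.8 + 0.785164 = 2.58516 m.
A = πr²/2 = π × 1.85²/2 = 5.37605 m².
Resultant F = γ·h_c·A = 13.28274 × 2.58516 × 5.37605 = 184.603 kN.
I_c = (π/8 − 8/(9π))·r⁴ = 0.109757 × 1.85⁴ = 1.28564 m⁴.
Centre of pressure: y_p = y_c + I_c/(y_c·A) = 2.58516 + 1.28564/(2.58516 × 5.37605) = 2.58516 + 0.0925057 = 2.67767 m along the plane.
The resultant acts 0.785164 + 0.0925057 = 0.87767 m (along the plate) below the hinge at the top edge, so the moment about the hinge is M = F × 0.87767 = 184.603 × 0.87767 = 162.021 kN·m.
A normal force at the bottom, 1.85 m from the hinge, must supply this moment: P = 162.021/1.85 = 87.5789 kN.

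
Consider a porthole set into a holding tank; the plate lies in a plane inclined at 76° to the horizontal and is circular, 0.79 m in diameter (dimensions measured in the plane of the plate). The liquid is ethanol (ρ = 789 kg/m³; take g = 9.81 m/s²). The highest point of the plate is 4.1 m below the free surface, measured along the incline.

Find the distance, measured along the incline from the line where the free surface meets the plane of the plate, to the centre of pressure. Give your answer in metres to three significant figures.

y_p = 4.50 m

γ = ρg = 789 × 9.81 / 1000 = 7.74009 kN/m³.
Let θ = 76° be the plate's angle to the horizontal; measure y along the incline from where the plane meets the free surface. Vertical depth h = y·sinθ with sinθ = 0.970296.
The centroid is at the centre, 0.395 m below the top of the plate, so y_c = 4.1 + 0.395 = 4.495 m and h_c = 4.495 × 0.970296 = 4.36148 m.
A = π(0.395)² = 0.490167 m².
Resultant F = γ·h_c·A = 7.74009 × 4.36148 × 0.490167 = 16.5472 kN.
I_c = πr⁴/4 = π × 0.395⁴/4 = 0.0191196 m⁴.
Centre of pressure: y_p = y_c + I_c/(y_c·A) = 4.495 + 0.0191196/(4.495 × 0.490167) = 4.495 + 0.00867771 = 4.50368 m along the plane.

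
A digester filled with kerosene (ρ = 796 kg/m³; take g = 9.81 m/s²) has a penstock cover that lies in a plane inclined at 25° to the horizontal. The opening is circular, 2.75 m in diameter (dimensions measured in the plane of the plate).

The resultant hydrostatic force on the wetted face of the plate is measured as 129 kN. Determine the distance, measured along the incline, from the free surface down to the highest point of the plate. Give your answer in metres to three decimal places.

y_top ≈ 5.206 m

γ = ρg = 796 × 9.81 / 1000 = 7.80876 kN/m³.
A = π(1.375)² = 5.93957 m².
From F = γ·h_c·A, the centroid depth is h_c = 129/(7.80876 × 5.93957) = 2.78133 m.
Let θ = 25° be the plate's angle to the horizontal; measure y along the incline from where the plane meets the free surface. Vertical depth h = y·sinθ with sinθ = 0.422618.
Along the incline, y_c = h_c/sinθ = 2.78133/0.422618 = 6.58119 m.
The centroid is at the centre, 1.375 m below the top of the plate, so the highest point sits at y_top = 6.58119 − 1.375 = 5.20619 m along the incline.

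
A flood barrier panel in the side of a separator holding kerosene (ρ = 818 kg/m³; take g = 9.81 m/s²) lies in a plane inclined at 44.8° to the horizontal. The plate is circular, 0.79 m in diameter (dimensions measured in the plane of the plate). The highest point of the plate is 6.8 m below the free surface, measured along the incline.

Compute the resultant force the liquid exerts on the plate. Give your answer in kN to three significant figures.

γ = ρg = 818 × 9.81 / 1000 = 8.02458 kN/m³.
Let θ = 44.8° be the plate's angle to the horizontal; measure y along the incline from where the plane meets the free surface. Vertical depth h = y·sinθ with sinθ = 0.704634.
The centroid is at the centre, 0.395 m below the top of the plate, so y_c = 6.8 + 0.395 = 7.195 m and h_c = 7.195 × 0.704634 = 5.06984 m.
A = π(0.395)² = 0.490167 m².
Resultant F = γ·h_c·A = 8.02458 × 5.06984 × 0.490167 = 19.9416 kN.

F ≈ 19.9 kN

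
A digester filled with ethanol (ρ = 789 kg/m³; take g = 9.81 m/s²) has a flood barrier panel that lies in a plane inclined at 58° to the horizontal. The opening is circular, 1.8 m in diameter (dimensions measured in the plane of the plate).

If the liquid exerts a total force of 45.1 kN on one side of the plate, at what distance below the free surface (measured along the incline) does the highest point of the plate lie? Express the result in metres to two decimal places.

y_top ≈ 1.80 m

γ = ρg = 789 × 9.81 / 1000 = 7.74009 kN/m³.
A = π(0.9)² = 2.54469 m².
From F = γ·h_c·A, the centroid depth is h_c = 45.1/(7.74009 × 2.54469) = 2.28979 m.
Let θ = 58° be the plate's angle to the horizontal; measure y along the incline from where the plane meets the free surface. Vertical depth h = y·sinθ with sinθ = 0.848048.
Along the incline, y_c = h_c/sinθ = 2.28979/0.848048 = 2.70007 m.
The centroid is at the centre, 0.9 m below the top of the plate, so the highest point sits at y_top = 2.70007 − 0.9 = 1.80007 m along the incline.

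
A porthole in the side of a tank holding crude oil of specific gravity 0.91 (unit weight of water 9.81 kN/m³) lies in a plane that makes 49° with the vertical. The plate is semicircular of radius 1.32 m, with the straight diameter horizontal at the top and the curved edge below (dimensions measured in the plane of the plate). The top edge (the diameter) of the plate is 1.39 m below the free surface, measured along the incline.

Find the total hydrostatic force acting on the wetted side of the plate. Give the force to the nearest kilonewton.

γ = 0.91 × 9.81 = 8.9271 kN/m³.
The plate makes 49° with the vertical, i.e. θ = 90° − 49° = 41° to the horizontal. Measuring y along the incline from the free-surface line, vertical depth h = y·sinθ with sinθ = 0.656059.
The centroid of a semicircle lies 4r/(3π) = 0.560225 m from the diameter, here below the top edge, so y_c = 1.39 + 0.560225 = 1.95022 m and h_c = 1.95022 × 0.656059 = 1.27946 m.
A = πr²/2 = π × 1.32²/2 = 2.73696 m².
Resultant F = γ·h_c·A = 8.9271 × 1.27946 × 2.73696 = 31.2612 kN.

F ≈ 31 kN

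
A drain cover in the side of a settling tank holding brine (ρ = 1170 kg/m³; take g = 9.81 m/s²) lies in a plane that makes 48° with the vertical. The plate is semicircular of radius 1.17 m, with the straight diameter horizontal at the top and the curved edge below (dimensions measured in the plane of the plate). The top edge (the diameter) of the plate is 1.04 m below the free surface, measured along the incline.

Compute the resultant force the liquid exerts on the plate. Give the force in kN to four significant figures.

F ≈ 25.38 kN

γ = ρg = 1170 × 9.81 / 1000 = 11.4777 kN/m³.
The plate makes 48° with the vertical, i.e. θ = 90° − 48° = 42° to the horizontal. Measuring y along the incline from the free-surface line, vertical depth h = y·sinθ with sinθ = 0.669131.
The centroid of a semicircle lies 4r/(3π) = 0.496563 m from the diameter, here below the top edge, so y_c = 1.04 + 0.496563 = 1.53656 m and h_c = 1.53656 × 0.669131 = 1.02816 m.
A = πr²/2 = π × 1.17²/2 = 2.15026 m².
Resultant F = γ·h_c·A = 11.4777 × 1.02816 × 2.15026 = 25.375 kN.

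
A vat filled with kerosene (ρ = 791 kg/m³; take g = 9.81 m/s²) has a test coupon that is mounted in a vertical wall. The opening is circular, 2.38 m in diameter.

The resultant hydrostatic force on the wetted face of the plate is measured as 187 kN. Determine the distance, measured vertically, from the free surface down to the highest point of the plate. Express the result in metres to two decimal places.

γ = ρg = 791 × 9.81 / 1000 = 7.75971 kN/m³.
A = π(1.19)² = 4.44881 m².
From F = γ·h_c·A, the centroid depth is h_c = 187/(7.75971 × 4.44881) = 5.41692 m.
The centroid is at the centre, 1.19 m below the top of the plate, so the highest point sits at h_top = 5.41692 − 1.19 = 4.22692 m below the surface.

d_top ≈ 4.23 m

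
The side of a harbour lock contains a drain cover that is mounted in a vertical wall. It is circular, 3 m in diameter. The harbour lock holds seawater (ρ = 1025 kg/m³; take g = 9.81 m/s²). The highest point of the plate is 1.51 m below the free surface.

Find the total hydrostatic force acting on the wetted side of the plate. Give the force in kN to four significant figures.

F ≈ 213.9 kN

γ = ρg = 1025 × 9.81 / 1000 = 10.05525 kN/m³.
The centroid is at the centre, 1.5 m below the top of the plate, so the centroid depth is h_c = 1.51 + 1.5 = 3.01 m.
A = π(1.5)² = 7.06858 m².
Resultant F = γ·h_c·A = 10.05525 × 3.01 × 7.06858 = 213.94 kN.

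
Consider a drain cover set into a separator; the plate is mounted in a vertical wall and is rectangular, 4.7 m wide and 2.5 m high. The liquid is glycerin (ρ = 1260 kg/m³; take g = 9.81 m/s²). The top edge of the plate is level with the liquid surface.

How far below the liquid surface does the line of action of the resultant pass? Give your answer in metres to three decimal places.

h_p = 1.667 m

γ = ρg = 1260 × 9.81 / 1000 = 12.3606 kN/m³.
The centroid lies 2.5/2 = 1.25 m below the top edge, so the centroid depth is h_c = 1.25 m.
A = 4.7 × 2.5 = 11.75 m².
Resultant F = γ·h_c·A = 12.3606 × 1.25 × 11.75 = 181.546 kN.
I_c = b·h³/12 = 4.7 × 2.5³/12 = 6.11979 m⁴.
Centre of pressure: y_p = y_c + I_c/(y_c·A) = 1.25 + 6.11979/(1.25 × 11.75) = 1.25 + 0.416667 = 1.66667 m along the plane.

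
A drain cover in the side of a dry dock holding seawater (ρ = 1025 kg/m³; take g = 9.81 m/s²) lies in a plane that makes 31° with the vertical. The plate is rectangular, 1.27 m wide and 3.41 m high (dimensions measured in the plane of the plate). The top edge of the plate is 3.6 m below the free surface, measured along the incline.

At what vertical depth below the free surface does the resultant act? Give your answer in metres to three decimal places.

h_p = 4.704 m

γ = ρg = 1025 × 9.81 / 1000 = 10.05525 kN/m³.
The plate makes 31° with the vertical, i.e. θ = 90° − 31° = 59° to the horizontal. Measuring y along the incline from the free-surface line, vertical depth h = y·sinθ with sinθ = 0.857167.
The centroid lies 3.41/2 = 1.705 m below the top edge, so y_c = 3.6 + 1.705 = 5.305 m and h_c = 5.305 × 0.857167 = 4.54727 m.
A = 1.27 × 3.41 = 4.3307 m².
Resultant F = γ·h_c·A = 10.05525 × 4.54727 × 4.3307 = 198.017 kN.
I_c = b·h³/12 = 1.27 × 3.41³/12 = 4.19648 m⁴.
Centre of pressure: y_p = y_c + I_c/(y_c·A) = 5.305 + 4.19648/(5.305 × 4.3307) = 5.305 + 0.182659 = 5.48766 m along the plane.
Vertically, h_p = y_p·sinθ = 5.48766 × 0.857167 = 4.70384 m.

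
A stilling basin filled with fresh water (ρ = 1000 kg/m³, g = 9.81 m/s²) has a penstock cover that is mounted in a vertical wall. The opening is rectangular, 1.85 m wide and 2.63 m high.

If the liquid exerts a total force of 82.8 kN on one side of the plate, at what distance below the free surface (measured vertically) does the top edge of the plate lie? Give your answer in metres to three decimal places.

γ = ρg = 1000 × 9.81 = 9810 N/m³ = 9.81 kN/m³.
A = 1.85 × 2.63 = 4.8655 m².
From F = γ·h_c·A, the centroid depth is h_c = 82.8/(9.81 × 4.8655) = 1.73474 m.
The centroid lies 2.63/2 = 1.315 m below the top edge, so the top edge sits at h_top = 1.73474 − 1.315 = 0.41974 m below the surface.

d_top ≈ 0.420 m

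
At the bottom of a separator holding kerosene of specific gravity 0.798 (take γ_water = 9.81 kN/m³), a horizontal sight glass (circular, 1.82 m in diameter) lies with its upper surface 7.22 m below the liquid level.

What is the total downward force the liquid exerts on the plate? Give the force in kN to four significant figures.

F ≈ 147.0 kN

γ = 0.798 × 9.81 = 7.82838 kN/m³.
The plate is horizontal, so pressure is uniform at p = γ·h = 7.82838 × 7.22 = 56.5209 kN/m².
A = π(0.91)² = 2.60155 m².
F = p·A = 56.5209 × 2.60155 = 147.042 kN.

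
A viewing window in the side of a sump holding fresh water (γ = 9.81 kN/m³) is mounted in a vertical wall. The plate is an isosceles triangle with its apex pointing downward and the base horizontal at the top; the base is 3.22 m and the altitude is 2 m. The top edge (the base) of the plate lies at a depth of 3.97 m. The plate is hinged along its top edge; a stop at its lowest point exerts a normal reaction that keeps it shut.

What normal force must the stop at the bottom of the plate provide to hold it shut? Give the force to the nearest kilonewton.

P ≈ 52 kN

γ = 9.81 kN/m³.
With the apex down, the centroid sits h/3 = 2/3 = 0.666667 m below the base (the top edge), so the centroid depth is h_c = 3.97 + 0.666667 = 4.63667 m.
A = ½ × 3.22 × 2 = 3.22 m².
Resultant F = γ·h_c·A = 9.81 × 4.63667 × 3.22 = 146.464 kN.
I_c = b·h³/36 = 3.22 × 2³/36 = 0.715556 m⁴.
Centre of pressure: y_p = y_c + I_c/(y_c·A) = 4.63667 + 0.715556/(4.63667 × 3.22) = 4.63667 + 0.0479271 = 4.6846 m along the plane.
The resultant acts 0.666667 + 0.0479271 = 0.714594 m (along the plate) below the hinge at the top edge, so the moment about the hinge is M = F × 0.714594 = 146.464 × 0.714594 = 104.662 kN·m.
A normal force at the bottom, 2 m from the hinge, must supply this moment: P = 104.662/2 = 52.331 kN.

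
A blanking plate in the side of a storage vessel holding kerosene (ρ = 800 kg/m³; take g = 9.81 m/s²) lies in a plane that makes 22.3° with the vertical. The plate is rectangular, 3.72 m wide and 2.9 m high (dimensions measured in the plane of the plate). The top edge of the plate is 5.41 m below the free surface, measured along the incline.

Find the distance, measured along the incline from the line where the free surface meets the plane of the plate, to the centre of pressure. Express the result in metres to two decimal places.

y_p = 6.96 m

γ = ρg = 800 × 9.81 / 1000 = 7.848 kN/m³.
The plate makes 22.3° with the vertical, i.e. θ = 90° − 22.3° = 67.7° to the horizontal. Measuring y along the incline from the free-surface line, vertical depth h = y·sinθ with sinθ = 0.925210.
The centroid lies 2.9/2 = 1.45 m below the top edge, so y_c = 5.41 + 1.45 = 6.86 m and h_c = 6.86 × 0.925210 = 6.34694 m.
A = 3.72 × 2.9 = 10.788 m².
Resultant F = γ·h_c·A = 7.848 × 6.34694 × 10.788 = 537.359 kN.
I_c = b·h³/12 = 3.72 × 2.9³/12 = 7.56059 m⁴.
Centre of pressure: y_p = y_c + I_c/(y_c·A) = 6.86 + 7.56059/(6.86 × 10.788) = 6.86 + 0.102162 = 6.96216 m along the plane.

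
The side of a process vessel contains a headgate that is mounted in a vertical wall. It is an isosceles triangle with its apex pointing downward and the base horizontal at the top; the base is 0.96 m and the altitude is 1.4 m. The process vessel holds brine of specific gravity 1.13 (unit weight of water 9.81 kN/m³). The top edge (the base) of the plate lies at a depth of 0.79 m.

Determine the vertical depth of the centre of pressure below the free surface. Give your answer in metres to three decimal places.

γ = 1.13 × 9.81 = 11.0853 kN/m³.
With the apex down, the centroid sits h/3 = 1.4/3 = 0.466667 m below the base (the top edge), so the centroid depth is h_c = 0.79 + 0.466667 = 1.25667 m.
A = ½ × 0.96 × 1.4 = 0.672 m².
Resultant F = γ·h_c·A = 11.0853 × 1.25667 × 0.672 = 9.36134 kN.
I_c = b·h³/36 = 0.96 × 1.4³/36 = 0.0731733 m⁴.
Centre of pressure: y_p = y_c + I_c/(y_c·A) = 1.25667 + 0.0731733/(1.25667 × 0.672) = 1.25667 + 0.0866487 = 1.34332 m along the plane.

h_p = 1.343 m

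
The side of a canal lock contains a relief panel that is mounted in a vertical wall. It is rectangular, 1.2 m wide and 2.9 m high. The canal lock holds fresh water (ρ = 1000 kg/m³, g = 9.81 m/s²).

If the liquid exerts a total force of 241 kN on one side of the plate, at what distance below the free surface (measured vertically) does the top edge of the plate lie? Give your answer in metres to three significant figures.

d_top ≈ 5.61 m

γ = ρg = 1000 × 9.81 = 9810 N/m³ = 9.81 kN/m³.
A = 1.2 × 2.9 = 3.48 m².
From F = γ·h_c·A, the centroid depth is h_c = 241/(9.81 × 3.48) = 7.05942 m.
The centroid lies 2.9/2 = 1.45 m below the top edge, so the top edge sits at h_top = 7.05942 − 1.45 = 5.60942 m below the surface.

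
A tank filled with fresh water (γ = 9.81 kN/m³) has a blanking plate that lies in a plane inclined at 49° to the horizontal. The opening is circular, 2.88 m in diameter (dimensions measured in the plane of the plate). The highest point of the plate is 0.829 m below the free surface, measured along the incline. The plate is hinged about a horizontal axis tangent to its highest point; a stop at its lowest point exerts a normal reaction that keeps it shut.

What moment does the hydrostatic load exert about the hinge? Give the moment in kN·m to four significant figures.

γ = 9.81 kN/m³.
Let θ = 49° be the plate's angle to the horizontal; measure y along the incline from where the plane meets the free surface. Vertical depth h = y·sinθ with sinθ = 0.754710.
The centroid is at the centre, 1.44 m below the top of the plate, so y_c = 0.829 + 1.44 = 2.269 m and h_c = 2.269 × 0.754710 = 1.71244 m.
A = π(1.44)² = 6.51441 m².
Resultant F = γ·h_c·A = 9.81 × 1.71244 × 6.51441 = 109.436 kN.
I_c = πr⁴/4 = π × 1.44⁴/4 = 3.37707 m⁴.
Centre of pressure: y_p = y_c + I_c/(y_c·A) = 2.269 + 3.37707/(2.269 × 6.51441) = 2.269 + 0.228471 = 2.49747 m along the plane.
The resultant acts 1.44 + 0.228471 = 1.66847 m (along the plate) below the hinge at the top edge, so the moment about the hinge is M = F × 1.66847 = 109.436 × 1.66847 = 182.591 kN·m.

M ≈ 182.6 kN·m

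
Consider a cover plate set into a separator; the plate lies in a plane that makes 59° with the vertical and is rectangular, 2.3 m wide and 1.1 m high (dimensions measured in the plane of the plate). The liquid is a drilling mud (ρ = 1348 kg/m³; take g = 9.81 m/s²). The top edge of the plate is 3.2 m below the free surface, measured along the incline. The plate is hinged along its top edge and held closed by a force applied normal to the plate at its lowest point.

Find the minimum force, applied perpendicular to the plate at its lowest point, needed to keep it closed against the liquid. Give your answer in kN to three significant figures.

γ = ρg = 1348 × 9.81 / 1000 = 13.22388 kN/m³.
The plate makes 59° with the vertical, i.e. θ = 90° − 59° = 31° to the horizontal. Measuring y along the incline from the free-surface line, vertical depth h = y·sinθ with sinθ = 0.515038.
The centroid lies 1.1/2 = 0.55 m below the top edge, so y_c = 3.2 + 0.55 = 3.75 m and h_c = 3.75 × 0.515038 = 1.93139 m.
A = 2.3 × 1.1 = 2.53 m².
Resultant F = γ·h_c·A = 13.22388 × 1.93139 × 2.53 = 64.6174 kN.
I_c = b·h³/12 = 2.3 × 1.1³/12 = 0.255108 m⁴.
Centre of pressure: y_p = y_c + I_c/(y_c·A) = 3.75 + 0.255108/(3.75 × 2.53) = 3.75 + 0.0268889 = 3.77689 m along the plane.
The resultant acts 0.55 + 0.0268889 = 0.576889 m (along the plate) below the hinge at the top edge, so the moment about the hinge is M = F × 0.576889 = 64.6174 × 0.576889 = 37.2771 kN·m.
A normal force at the bottom, 1.1 m from the hinge, must supply this moment: P = 37.2771/1.1 = 33.8883 kN.

P ≈ 33.9 kN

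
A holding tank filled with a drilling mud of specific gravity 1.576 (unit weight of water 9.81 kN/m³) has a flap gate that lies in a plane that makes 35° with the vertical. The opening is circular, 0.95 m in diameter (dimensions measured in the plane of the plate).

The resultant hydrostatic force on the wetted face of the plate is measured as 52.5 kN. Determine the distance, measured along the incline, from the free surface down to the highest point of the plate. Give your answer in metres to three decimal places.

γ = 1.576 × 9.81 = 15.46056 kN/m³.
A = π(0.475)² = 0.708822 m².
From F = γ·h_c·A, the centroid depth is h_c = 52.5/(15.46056 × 0.708822) = 4.79068 m.
The plate makes 35° with the vertical, i.e. θ = 90° − 35° = 55° to the horizontal. Measuring y along the incline from the free-surface line, vertical depth h = y·sinθ with sinθ = 0.819152.
Along the incline, y_c = h_c/sinθ = 4.79068/0.819152 = 5.84834 m.
The centroid is at the centre, 0.475 m below the top of the plate, so the highest point sits at y_top = 5.84834 − 0.475 = 5.37334 m along the incline.

y_top ≈ 5.373 m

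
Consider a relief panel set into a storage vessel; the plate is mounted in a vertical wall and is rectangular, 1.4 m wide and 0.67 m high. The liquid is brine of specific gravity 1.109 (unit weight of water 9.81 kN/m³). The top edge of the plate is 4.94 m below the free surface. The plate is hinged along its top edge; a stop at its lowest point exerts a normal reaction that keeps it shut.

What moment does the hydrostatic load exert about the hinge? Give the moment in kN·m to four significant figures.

γ = 1.109 × 9.81 = 10.87929 kN/m³.
The centroid lies 0.67/2 = 0.335 m below the top edge, so the centroid depth is h_c = 4.94 + 0.335 = 5.275 m.
A = 1.4 × 0.67 = 0.938 m².
Resultant F = γ·h_c·A = 10.87929 × 5.275 × 0.938 = 53.8302 kN.
I_c = b·h³/12 = 1.4 × 0.67³/12 = 0.035089 m⁴.
Centre of pressure: y_p = y_c + I_c/(y_c·A) = 5.275 + 0.035089/(5.275 × 0.938) = 5.275 + 0.00709162 = 5.28209 m along the plane.
The resultant acts 0.335 + 0.00709162 = 0.342092 m (along the plate) below the hinge at the top edge, so the moment about the hinge is M = F × 0.342092 = 53.8302 × 0.342092 = 18.4149 kN·m.

M ≈ 18.41 kN·m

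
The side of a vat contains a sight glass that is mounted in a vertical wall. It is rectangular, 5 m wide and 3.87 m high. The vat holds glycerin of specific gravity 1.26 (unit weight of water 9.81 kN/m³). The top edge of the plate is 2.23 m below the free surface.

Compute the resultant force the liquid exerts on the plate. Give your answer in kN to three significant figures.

γ = 1.26 × 9.81 = 12.3606 kN/m³.
The centroid lies 3.87/2 = 1.935 m below the top edge, so the centroid depth is h_c = 2.23 + 1.935 = 4.165 m.
A = 5 × 3.87 = 19.35 m².
Resultant F = γ·h_c·A = 12.3606 × 4.165 × 19.35 = 996.175 kN.

F ≈ 996 kN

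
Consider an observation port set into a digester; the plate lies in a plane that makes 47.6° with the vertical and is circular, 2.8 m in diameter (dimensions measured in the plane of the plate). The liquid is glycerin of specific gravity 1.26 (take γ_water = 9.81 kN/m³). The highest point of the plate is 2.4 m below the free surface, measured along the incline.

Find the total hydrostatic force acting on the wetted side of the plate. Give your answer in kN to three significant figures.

F ≈ 195 kN

γ = 1.26 × 9.81 = 12.3606 kN/m³.
The plate makes 47.6° with the vertical, i.e. θ = 90° − 47.6° = 42.4° to the horizontal. Measuring y along the incline from the free-surface line, vertical depth h = y·sinθ with sinθ = 0.674302.
The centroid is at the centre, 1.4 m below the top of the plate, so y_c = 2.4 + 1.4 = 3.8 m and h_c = 3.8 × 0.674302 = 2.56235 m.
A = π(1.4)² = 6.15752 m².
Resultant F = γ·h_c·A = 12.3606 × 2.56235 × 6.15752 = 195.022 kN.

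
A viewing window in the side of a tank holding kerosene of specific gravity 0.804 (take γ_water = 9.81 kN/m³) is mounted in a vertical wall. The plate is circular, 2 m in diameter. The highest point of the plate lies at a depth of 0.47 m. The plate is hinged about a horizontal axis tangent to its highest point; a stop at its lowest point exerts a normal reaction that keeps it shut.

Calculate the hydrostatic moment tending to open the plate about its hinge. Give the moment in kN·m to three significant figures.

M ≈ 42.6 kN·m

γ = 0.804 × 9.81 = 7.88724 kN/m³.
The centroid is at the centre, 1 m below the top of the plate, so the centroid depth is h_c = 0.47 + 1 = 1.47 m.
A = π(1)² = 3.14159 m².
Resultant F = γ·h_c·A = 7.88724 × 1.47 × 3.14159 = 36.4244 kN.
I_c = πr⁴/4 = π × 1⁴/4 = 0.785398 m⁴.
Centre of pressure: y_p = y_c + I_c/(y_c·A) = 1.47 + 0.785398/(1.47 × 3.14159) = 1.47 + 0.170068 = 1.64007 m along the plane.
The resultant acts 1 + 0.170068 = 1.17007 m (along the plate) below the hinge at the top edge, so the moment about the hinge is M = F × 1.17007 = 36.4244 × 1.17007 = 42.6191 kN·m.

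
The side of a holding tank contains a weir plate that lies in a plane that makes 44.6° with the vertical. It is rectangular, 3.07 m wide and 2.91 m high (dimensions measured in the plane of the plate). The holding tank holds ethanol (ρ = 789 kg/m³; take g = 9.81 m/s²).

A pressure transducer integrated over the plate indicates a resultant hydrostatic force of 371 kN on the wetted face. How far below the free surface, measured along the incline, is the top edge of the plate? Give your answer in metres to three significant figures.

y_top ≈ 6.08 m

γ = ρg = 789 × 9.81 / 1000 = 7.74009 kN/m³.
A = 3.07 × 2.91 = 8.9337 m².
From F = γ·h_c·A, the centroid depth is h_c = 371/(7.74009 × 8.9337) = 5.36533 m.
The plate makes 44.6° with the vertical, i.e. θ = 90° − 44.6° = 45.4° to the horizontal. Measuring y along the incline from the free-surface line, vertical depth h = y·sinθ with sinθ = 0.712026.
Along the incline, y_c = h_c/sinθ = 5.36533/0.712026 = 7.5353 m.
The centroid lies 2.91/2 = 1.455 m below the top edge, so the top edge sits at y_top = 7.5353 − 1.455 = 6.0803 m along the incline.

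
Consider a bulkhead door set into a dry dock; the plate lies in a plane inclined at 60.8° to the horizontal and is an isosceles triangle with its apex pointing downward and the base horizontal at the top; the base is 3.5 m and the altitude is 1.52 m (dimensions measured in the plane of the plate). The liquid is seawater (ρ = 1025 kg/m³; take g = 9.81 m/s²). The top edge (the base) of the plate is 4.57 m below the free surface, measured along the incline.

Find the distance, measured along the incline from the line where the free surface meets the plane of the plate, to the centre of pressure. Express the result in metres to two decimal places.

γ = ρg = 1025 × 9.81 / 1000 = 10.05525 kN/m³.
Let θ = 60.8° be the plate's angle to the horizontal; measure y along the incline from where the plane meets the free surface. Vertical depth h = y·sinθ with sinθ = 0.872922.
With the apex down, the centroid sits h/3 = 1.52/3 = 0.506667 m below the base (the top edge), so y_c = 4.57 + 0.506667 = 5.07667 m and h_c = 5.07667 × 0.872922 = 4.43154 m.
A = ½ × 3.5 × 1.52 = 2.66 m².
Resultant F = γ·h_c·A = 10.05525 × 4.43154 × 2.66 = 118.53 kN.
I_c = b·h³/36 = 3.5 × 1.52³/36 = 0.341426 m⁴.
Centre of pressure: y_p = y_c + I_c/(y_c·A) = 5.07667 + 0.341426/(5.07667 × 2.66) = 5.07667 + 0.0252834 = 5.10195 m along the plane.

y_p = 5.10 m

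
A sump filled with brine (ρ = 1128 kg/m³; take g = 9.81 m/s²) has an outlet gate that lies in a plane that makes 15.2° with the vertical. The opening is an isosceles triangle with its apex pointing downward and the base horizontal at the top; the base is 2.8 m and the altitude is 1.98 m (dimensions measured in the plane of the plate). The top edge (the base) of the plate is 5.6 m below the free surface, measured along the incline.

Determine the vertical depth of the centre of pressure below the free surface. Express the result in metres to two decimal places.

γ = ρg = 1128 × 9.81 / 1000 = 11.06568 kN/m³.
The plate makes 15.2° with the vertical, i.e. θ = 90° − 15.2° = 74.8° to the horizontal. Measuring y along the incline from the free-surface line, vertical depth h = y·sinθ with sinθ = 0.965016.
With the apex down, the centroid sits h/3 = 1.98/3 = 0.66 m below the base (the top edge), so y_c = 5.6 + 0.66 = 6.26 m and h_c = 6.26 × 0.965016 = 6.041 m.
A = ½ × 2.8 × 1.98 = 2.772 m².
Resultant F = γ·h_c·A = 11.06568 × 6.041 × 2.772 = 185.302 kN.
I_c = b·h³/36 = 2.8 × 1.98³/36 = 0.603742 m⁴.
Centre of pressure: y_p = y_c + I_c/(y_c·A) = 6.26 + 0.603742/(6.26 × 2.772) = 6.26 + 0.0347924 = 6.29479 m along the plane.
Vertically, h_p = y_p·sinθ = 6.29479 × 0.965016 = 6.07457 m.

h_p = 6.07 m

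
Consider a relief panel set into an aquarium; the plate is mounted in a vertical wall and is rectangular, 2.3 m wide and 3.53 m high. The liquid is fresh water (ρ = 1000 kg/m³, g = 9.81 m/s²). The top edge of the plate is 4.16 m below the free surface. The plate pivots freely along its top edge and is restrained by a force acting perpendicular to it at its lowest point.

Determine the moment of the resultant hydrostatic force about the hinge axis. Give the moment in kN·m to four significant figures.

γ = ρg = 1000 × 9.81 = 9810 N/m³ = 9.81 kN/m³.
The centroid lies 3.53/2 = 1.765 m below the top edge, so the centroid depth is h_c = 4.16 + 1.765 = 5.925 m.
A = 2.3 × 3.53 = 8.119 m².
Resultant F = γ·h_c·A = 9.81 × 5.925 × 8.119 = 471.911 kN.
I_c = b·h³/12 = 2.3 × 3.53³/12 = 8.43084 m⁴.
Centre of pressure: y_p = y_c + I_c/(y_c·A) = 5.925 + 8.43084/(5.925 × 8.119) = 5.925 + 0.175259 = 6.10026 m along the plane.
The resultant acts 1.765 + 0.175259 = 1.94026 m (along the plate) below the hinge at the top edge, so the moment about the hinge is M = F × 1.94026 = 471.911 × 1.94026 = 915.63 kN·m.

M ≈ 915.6 kN·m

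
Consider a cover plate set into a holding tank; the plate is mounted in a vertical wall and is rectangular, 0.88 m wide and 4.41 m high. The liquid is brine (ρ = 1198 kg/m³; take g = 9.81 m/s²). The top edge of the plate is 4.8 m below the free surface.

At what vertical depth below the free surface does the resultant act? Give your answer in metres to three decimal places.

γ = ρg = 1198 × 9.81 / 1000 = 11.75238 kN/m³.
The centroid lies 4.41/2 = 2.205 m below the top edge, so the centroid depth is h_c = 4.8 + 2.205 = 7.005 m.
A = 0.88 × 4.41 = 3.8808 m².
Resultant F = γ·h_c·A = 11.75238 × 7.005 × 3.8808 = 319.488 kN.
I_c = b·h³/12 = 0.88 × 4.41³/12 = 6.28952 m⁴.
Centre of pressure: y_p = y_c + I_c/(y_c·A) = 7.005 + 6.28952/(7.005 × 3.8808) = 7.005 + 0.23136 = 7.23636 m along the plane.

h_p = 7.236 m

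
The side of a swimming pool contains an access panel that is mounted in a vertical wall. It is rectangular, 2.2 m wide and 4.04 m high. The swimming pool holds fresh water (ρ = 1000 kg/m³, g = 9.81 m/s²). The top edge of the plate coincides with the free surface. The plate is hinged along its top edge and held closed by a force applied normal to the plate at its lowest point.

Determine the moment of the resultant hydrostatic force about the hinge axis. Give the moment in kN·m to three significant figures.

M ≈ 474 kN·m

γ = ρg = 1000 × 9.81 = 9810 N/m³ = 9.81 kN/m³.
The centroid lies 4.04/2 = 2.02 m below the top edge, so the centroid depth is h_c = 2.02 m.
A = 2.2 × 4.04 = 8.888 m².
Resultant F = γ·h_c·A = 9.81 × 2.02 × 8.888 = 176.126 kN.
I_c = b·h³/12 = 2.2 × 4.04³/12 = 12.0889 m⁴.
Centre of pressure: y_p = y_c + I_c/(y_c·A) = 2.02 + 12.0889/(2.02 × 8.888) = 2.02 + 0.673335 = 2.69334 m along the plane.
The resultant acts 2.02 + 0.673335 = 2.69334 m (along the plate) below the hinge at the top edge, so the moment about the hinge is M = F × 2.69334 = 176.126 × 2.69334 = 474.367 kN·m.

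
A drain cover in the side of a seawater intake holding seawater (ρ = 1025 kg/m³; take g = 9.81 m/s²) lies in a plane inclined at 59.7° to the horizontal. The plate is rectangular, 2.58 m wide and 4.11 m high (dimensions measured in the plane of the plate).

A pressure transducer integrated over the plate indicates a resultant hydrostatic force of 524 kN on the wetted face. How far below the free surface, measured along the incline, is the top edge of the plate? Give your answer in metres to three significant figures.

γ = ρg = 1025 × 9.81 / 1000 = 10.05525 kN/m³.
A = 2.58 × 4.11 = 10.6038 m².
From F = γ·h_c·A, the centroid depth is h_c = 524/(10.05525 × 10.6038) = 4.91447 m.
Let θ = 59.7° be the plate's angle to the horizontal; measure y along the incline from where the plane meets the free surface. Vertical depth h = y·sinθ with sinθ = 0.863396.
Along the incline, y_c = h_c/sinθ = 4.91447/0.863396 = 5.69202 m.
The centroid lies 4.11/2 = 2.055 m below the top edge, so the top edge sits at y_top = 5.69202 − 2.055 = 3.63702 m along the incline.

y_top ≈ 3.64 m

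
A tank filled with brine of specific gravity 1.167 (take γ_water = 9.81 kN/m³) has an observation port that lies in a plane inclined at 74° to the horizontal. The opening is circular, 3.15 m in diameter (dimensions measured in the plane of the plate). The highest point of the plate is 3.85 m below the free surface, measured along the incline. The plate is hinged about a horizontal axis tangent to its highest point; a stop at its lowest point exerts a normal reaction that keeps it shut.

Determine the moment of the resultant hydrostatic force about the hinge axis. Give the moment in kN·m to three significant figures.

M ≈ 786 kN·m

γ = 1.167 × 9.81 = 11.44827 kN/m³.
Let θ = 74° be the plate's angle to the horizontal; measure y along the incline from where the plane meets the free surface. Vertical depth h = y·sinθ with sinθ = 0.961262.
The centroid is at the centre, 1.575 m below the top of the plate, so y_c = 3.85 + 1.575 = 5.425 m and h_c = 5.425 × 0.961262 = 5.21485 m.
A = π(1.575)² = 7.79311 m².
Resultant F = γ·h_c·A = 11.44827 × 5.21485 × 7.79311 = 465.257 kN.
I_c = πr⁴/4 = π × 1.575⁴/4 = 4.83295 m⁴.
Centre of pressure: y_p = y_c + I_c/(y_c·A) = 5.425 + 4.83295/(5.425 × 7.79311) = 5.425 + 0.114315 = 5.53932 m along the plane.
The resultant acts 1.575 + 0.114315 = 1.68931 m (along the plate) below the hinge at the top edge, so the moment about the hinge is M = F × 1.68931 = 465.257 × 1.68931 = 785.963 kN·m.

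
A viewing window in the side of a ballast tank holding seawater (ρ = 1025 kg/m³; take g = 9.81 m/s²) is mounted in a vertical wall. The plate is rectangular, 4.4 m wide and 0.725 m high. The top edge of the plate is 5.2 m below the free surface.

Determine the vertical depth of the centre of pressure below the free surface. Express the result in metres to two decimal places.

h_p = 5.57 m

γ = ρg = 1025 × 9.81 / 1000 = 10.05525 kN/m³.
The centroid lies 0.725/2 = 0.3625 m below the top edge, so the centroid depth is h_c = 5.2 + 0.3625 = 5.5625 m.
A = 4.4 × 0.725 = 3.19 m².
Resultant F = γ·h_c·A = 10.05525 × 5.5625 × 3.19 = 178.424 kN.
I_c = b·h³/12 = 4.4 × 0.725³/12 = 0.139729 m⁴.
Centre of pressure: y_p = y_c + I_c/(y_c·A) = 5.5625 + 0.139729/(5.5625 × 3.19) = 5.5625 + 0.00787455 = 5.57037 m along the plane.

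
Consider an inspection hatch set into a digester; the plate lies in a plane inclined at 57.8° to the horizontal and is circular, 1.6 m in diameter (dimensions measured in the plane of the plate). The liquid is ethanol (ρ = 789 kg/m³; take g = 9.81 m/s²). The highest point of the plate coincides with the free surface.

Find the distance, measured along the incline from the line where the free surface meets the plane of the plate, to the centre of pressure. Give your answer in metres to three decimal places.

γ = ρg = 789 × 9.81 / 1000 = 7.74009 kN/m³.
Let θ = 57.8° be the plate's angle to the horizontal; measure y along the incline from where the plane meets the free surface. Vertical depth h = y·sinθ with sinθ = 0.846193.
The centroid is at the centre, 0.8 m below the top of the plate, so y_c = 0.8 m and h_c = 0.8 × 0.846193 = 0.676954 m.
A = π(0.8)² = 2.01062 m².
Resultant F = γ·h_c·A = 7.74009 × 0.676954 × 2.01062 = 10.535 kN.
I_c = πr⁴/4 = π × 0.8⁴/4 = 0.321699 m⁴.
Centre of pressure: y_p = y_c + I_c/(y_c·A) = 0.8 + 0.321699/(0.8 × 2.01062) = 0.8 + 0.2 = 1 m along the plane.

y_p = 1.000 m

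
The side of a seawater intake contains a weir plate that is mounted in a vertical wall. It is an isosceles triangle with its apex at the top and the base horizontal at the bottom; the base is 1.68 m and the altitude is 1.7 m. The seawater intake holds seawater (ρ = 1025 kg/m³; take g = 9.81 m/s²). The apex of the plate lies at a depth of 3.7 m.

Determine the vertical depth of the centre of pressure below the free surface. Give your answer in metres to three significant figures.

γ = ρg = 1025 × 9.81 / 1000 = 10.05525 kN/m³.
With the apex up, the centroid sits 2h/3 = 2 × 1.7/3 = 1.13333 m below the apex, so the centroid depth is h_c = 3.7 + 1.13333 = 4.83333 m.
A = ½ × 1.68 × 1.7 = 1.428 m².
Resultant F = γ·h_c·A = 10.05525 × 4.83333 × 1.428 = 69.4013 kN.
I_c = b·h³/36 = 1.68 × 1.7³/36 = 0.229273 m⁴.
Centre of pressure: y_p = y_c + I_c/(y_c·A) = 4.83333 + 0.229273/(4.83333 × 1.428) = 4.83333 + 0.0332184 = 4.86655 m along the plane.

h_p = 4.87 m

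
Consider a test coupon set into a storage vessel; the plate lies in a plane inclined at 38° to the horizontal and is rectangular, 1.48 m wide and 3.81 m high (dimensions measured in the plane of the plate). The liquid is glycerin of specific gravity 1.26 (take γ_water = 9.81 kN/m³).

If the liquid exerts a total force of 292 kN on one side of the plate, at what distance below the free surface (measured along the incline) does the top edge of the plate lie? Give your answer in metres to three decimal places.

γ = 1.26 × 9.81 = 12.3606 kN/m³.
A = 1.48 × 3.81 = 5.6388 m².
From F = γ·h_c·A, the centroid depth is h_c = 292/(12.3606 × 5.6388) = 4.18945 m.
Let θ = 38° be the plate's angle to the horizontal; measure y along the incline from where the plane meets the free surface. Vertical depth h = y·sinθ with sinθ = 0.615661.
Along the incline, y_c = h_c/sinθ = 4.18945/0.615661 = 6.8048 m.
The centroid lies 3.81/2 = 1.905 m below the top edge, so the top edge sits at y_top = 6.8048 − 1.905 = 4.8998 m along the incline.

y_top ≈ 4.900 m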